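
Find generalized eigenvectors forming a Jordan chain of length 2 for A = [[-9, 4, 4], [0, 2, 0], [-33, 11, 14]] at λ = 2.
v_1 = [[0, 1, 0]]^T, v_2 = [[4, 0, 11]]^T

We seek v_1 ∈ ker((A - 2I)^2) \ ker(A - 2I), then set v_{i+1} = (A - 2I) v_i.

One such chain is v_1 = [[0, 1, 0]]^T, v_2 = [[4, 0, 11]]^T. Check: (A - 2I) v_2 = [[0, 0, 0]]^T = 0.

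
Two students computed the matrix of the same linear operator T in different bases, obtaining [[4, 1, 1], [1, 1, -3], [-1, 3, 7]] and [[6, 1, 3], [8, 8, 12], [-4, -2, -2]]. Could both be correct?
Both have characteristic polynomial (x - 4)^3, but the minimal polynomial of A is (x - 4)^3 while the minimal polynomial of B is (x - 4)^2. The minimal polynomial is a similarity invariant, so A and B are not similar.

No.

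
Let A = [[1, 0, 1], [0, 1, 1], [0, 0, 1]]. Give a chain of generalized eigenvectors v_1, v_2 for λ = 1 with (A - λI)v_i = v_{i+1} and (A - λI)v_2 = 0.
v_1 = [[-1, -1, 1]]^T, v_2 = [[1, 1, 0]]^T

We seek v_1 ∈ ker((A - I)^2) \ ker(A - I), then set v_{i+1} = (A - I) v_i.

One such chain is v_1 = [[-1, -1, 1]]^T, v_2 = [[1, 1, 0]]^T. Check: (A - I) v_2 = [[0, 0, 0]]^T = 0.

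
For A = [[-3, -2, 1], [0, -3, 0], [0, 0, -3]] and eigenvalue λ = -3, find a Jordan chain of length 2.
We seek v_1 ∈ ker((A + 3I)^2) \ ker(A + 3I), then set v_{i+1} = (A + 3I) v_i.

One such chain is v_1 = [[0, 0, 1]]^T, v_2 = [[1, 0, 0]]^T. Check: (A + 3I) v_2 = [[0, 0, 0]]^T = 0.

v_1 = [[0, 0, 1]]^T, v_2 = [[1, 0, 0]]^T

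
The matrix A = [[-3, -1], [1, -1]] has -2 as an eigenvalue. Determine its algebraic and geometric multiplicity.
algebraic multiplicity 2, geometric multiplicity 1

The characteristic polynomial is (x + 2)^2, so the factor x + 2 appears with exponent 2: the algebraic multiplicity is 2.

rank(A + 2I) = 1, so the eigenspace has dimension 2 - 1 = 1: the geometric multiplicity is 1.

Since 1 < 2, A is not diagonalizable.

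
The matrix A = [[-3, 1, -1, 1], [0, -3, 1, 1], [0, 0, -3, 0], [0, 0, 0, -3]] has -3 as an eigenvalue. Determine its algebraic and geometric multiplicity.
algebraic multiplicity 4, geometric multiplicity 2

The characteristic polynomial is (x + 3)^4, so the factor x + 3 appears with exponent 4: the algebraic multiplicity is 4.

rank(A + 3I) = 2, so the eigenspace has dimension 4 - 2 = 2: the geometric multiplicity is 2.

Since 2 < 4, A is not diagonalizable.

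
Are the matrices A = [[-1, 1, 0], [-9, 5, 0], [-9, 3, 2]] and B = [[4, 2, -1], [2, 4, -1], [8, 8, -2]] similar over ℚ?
Two matrices over a field are similar if and only if they have the same invariant factors.

Both A and B have characteristic polynomial (x - 2)^3 and minimal polynomial (x - 2)^2. Computing further, both have invariant factors x - 2, (x - 2)^2. Hence A and B are similar.

Yes.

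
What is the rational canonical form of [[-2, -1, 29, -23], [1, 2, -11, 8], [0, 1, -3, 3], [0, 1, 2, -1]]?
R = [[0, 0, 0, -16], [1, 0, 0, 8], [0, 1, 0, 3], [0, 0, 1, -4]]

The invariant factors of A (the non-unit diagonal entries of the Smith normal form of xI - A over ℚ[x]) are (x + 4)(x^3 - 3x + 4), each dividing the next. The characteristic polynomial is their product, (x + 4)(x^3 - 3x + 4).

The rational canonical form is the block-diagonal matrix of companion matrices C(f_i):
R = [[0, 0, 0, -16], [1, 0, 0, 8], [0, 1, 0, 3], [0, 0, 1, -4]].

Note the characteristic polynomial does not split into linear factors over ℚ, so A has no Jordan form over ℚ; the rational canonical form exists over any field.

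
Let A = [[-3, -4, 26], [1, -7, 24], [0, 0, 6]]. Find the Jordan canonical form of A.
J = [[-5, 1, 0], [0, -5, 0], [0, 0, 6]]

The characteristic polynomial is det(xI - A) = (x - 6)(x + 5)^2, so the eigenvalues are -5 (algebraic multiplicity 2), 6 (algebraic multiplicity 1).

For λ = -5: rank(A + 5I) = 2, rank((A + 5I)^2) = 1. The eigenspace has dimension 3 - 2 = 1, so there is 1 Jordan block; the rank sequence gives block sizes [2].

For λ = 6: algebraic multiplicity 1 gives one 1×1 block.

Assembling the blocks gives the Jordan form J above.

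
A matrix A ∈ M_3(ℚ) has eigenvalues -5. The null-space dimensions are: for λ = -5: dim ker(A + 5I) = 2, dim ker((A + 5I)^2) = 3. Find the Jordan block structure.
Jordan blocks: (-5, 2), (-5, 1)

λ = -5: successive nullity increments [2, 1] count blocks of size ≥ k; block sizes are [2, 1].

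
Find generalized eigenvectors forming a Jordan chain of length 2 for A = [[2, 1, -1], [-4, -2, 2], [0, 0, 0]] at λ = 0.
v_1 = [[-1, 4, 1]]^T, v_2 = [[1, -2, 0]]^T

We seek v_1 ∈ ker(A^2) \ ker(A), then set v_{i+1} = A v_i.

One such chain is v_1 = [[-1, 4, 1]]^T, v_2 = [[1, -2, 0]]^T. Check: A v_2 = [[0, 0, 0]]^T = 0.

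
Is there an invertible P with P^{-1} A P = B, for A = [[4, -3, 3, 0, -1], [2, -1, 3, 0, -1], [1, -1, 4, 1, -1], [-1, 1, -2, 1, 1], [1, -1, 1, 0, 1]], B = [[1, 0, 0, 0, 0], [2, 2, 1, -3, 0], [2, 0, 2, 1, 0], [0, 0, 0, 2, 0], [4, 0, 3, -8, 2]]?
Yes.

Two matrices over a field are similar if and only if they have the same invariant factors.

Both A and B have characteristic polynomial (x - 2)^4(x - 1) and minimal polynomial (x - 2)^3(x - 1). Computing further, both have invariant factors x - 2, (x - 2)^3(x - 1). Hence A and B are similar.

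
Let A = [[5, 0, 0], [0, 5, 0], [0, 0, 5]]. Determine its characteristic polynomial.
χ_A(x) = (x - 5)^3

xI - A = [[x - 5, 0, 0], [0, x - 5, 0], [0, 0, x - 5]].

Expanding det(xI - A) along the first row:
det(xI - A) = + (x - 5)·det([[x - 5, 0], [0, x - 5]]) - (0)·det([[0, 0], [0, x - 5]]) + (0)·det([[0, x - 5], [0, 0]]).

Evaluating gives χ_A(x) = x^3 - 15x^2 + 75x - 125 = (x - 5)^3.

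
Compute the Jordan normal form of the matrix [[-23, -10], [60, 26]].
J = [[1, 0], [0, 2]]

The characteristic polynomial is det(xI - A) = (x - 2)(x - 1), so the eigenvalues are 1 (algebraic multiplicity 1), 2 (algebraic multiplicity 1).

For λ = 1: algebraic multiplicity 1 gives one 1×1 block.

For λ = 2: algebraic multiplicity 1 gives one 1×1 block.

Assembling the blocks gives the Jordan form J above.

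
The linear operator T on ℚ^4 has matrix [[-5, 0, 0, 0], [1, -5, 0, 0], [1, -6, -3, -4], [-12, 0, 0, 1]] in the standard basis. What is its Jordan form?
J = [[-5, 1, 0, 0], [0, -5, 0, 0], [0, 0, -3, 0], [0, 0, 0, 1]]

The characteristic polynomial is det(xI - A) = (x - 1)(x + 3)(x + 5)^2, so the eigenvalues are -5 (algebraic multiplicity 2), -3 (algebraic multiplicity 1), 1 (algebraic multiplicity 1).

For λ = -5: rank(A + 5I) = 3, rank((A + 5I)^2) = 2. The eigenspace has dimension 4 - 3 = 1, so there is 1 Jordan block; the rank sequence gives block sizes [2].

For λ = -3: algebraic multiplicity 1 gives one 1×1 block.

For λ = 1: algebraic multiplicity 1 gives one 1×1 block.

Assembling the blocks gives the Jordan form J above.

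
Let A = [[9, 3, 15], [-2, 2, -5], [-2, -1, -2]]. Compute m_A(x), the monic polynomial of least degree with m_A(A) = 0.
m_A(x) = (x - 3)^2

The characteristic polynomial factors as (x - 3)^3. The minimal polynomial is ∏(x - λ)^{k_λ} where k_λ is the size of the largest Jordan block at λ.

For λ = 3: rank(A - 3I) = 1, and the largest Jordan block has size 2 (the smallest k with rank((A - 3I)^k) = rank((A - 3I)^(k+1))).

So m_A(x) = (x - 3)^2.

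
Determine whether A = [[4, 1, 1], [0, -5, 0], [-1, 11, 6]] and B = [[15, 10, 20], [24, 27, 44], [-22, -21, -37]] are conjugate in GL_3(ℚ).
Two matrices over a field are similar if and only if they have the same invariant factors.

Both A and B have characteristic polynomial (x - 5)^2(x + 5) and minimal polynomial (x - 5)^2(x + 5). Computing further, both have invariant factors (x - 5)^2(x + 5). Hence A and B are similar.

Yes.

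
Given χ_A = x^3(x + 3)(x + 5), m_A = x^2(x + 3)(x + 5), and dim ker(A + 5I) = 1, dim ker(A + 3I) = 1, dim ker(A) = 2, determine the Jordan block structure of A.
Jordan blocks: (-5, 1), (-3, 1), (0, 2), (0, 1)

λ = -5: algebraic multiplicity 1 (exponent in χ_A), largest block size 1 (exponent in m_A), 1 block (geometric multiplicity). This forces block sizes [1].
λ = -3: algebraic multiplicity 1 (exponent in χ_A), largest block size 1 (exponent in m_A), 1 block (geometric multiplicity). This forces block sizes [1].
λ = 0: algebraic multiplicity 3 (exponent in χ_A), largest block size 2 (exponent in m_A), 2 blocks (geometric multiplicity). These force block sizes [2, 1].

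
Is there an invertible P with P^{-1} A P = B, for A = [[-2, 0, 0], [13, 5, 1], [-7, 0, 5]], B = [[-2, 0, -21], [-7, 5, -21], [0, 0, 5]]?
No.

Both have characteristic polynomial (x - 5)^2(x + 2), but the minimal polynomial of A is (x - 5)^2(x + 2) while the minimal polynomial of B is (x - 5)(x + 2). The minimal polynomial is a similarity invariant, so A and B are not similar.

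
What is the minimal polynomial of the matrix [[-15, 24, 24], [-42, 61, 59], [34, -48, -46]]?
The characteristic polynomial factors as (x - 2)(x - 1)(x + 3). The minimal polynomial is ∏(x - λ)^{k_λ} where k_λ is the size of the largest Jordan block at λ.

For λ = -3: rank(A + 3I) = 2, and the largest Jordan block has size 1 (the smallest k with rank((A + 3I)^k) = rank((A + 3I)^(k+1))).
For λ = 1: rank(A - I) = 2, and the largest Jordan block has size 1 (the smallest k with rank((A - I)^k) = rank((A - I)^(k+1))).
For λ = 2: rank(A - 2I) = 2, and the largest Jordan block has size 1 (the smallest k with rank((A - 2I)^k) = rank((A - 2I)^(k+1))).

So m_A(x) = (x - 2)(x - 1)(x + 3).

m_A(x) = (x - 2)(x - 1)(x + 3)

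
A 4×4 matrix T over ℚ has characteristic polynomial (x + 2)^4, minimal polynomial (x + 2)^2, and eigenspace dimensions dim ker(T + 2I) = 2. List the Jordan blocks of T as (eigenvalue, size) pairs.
Jordan blocks: (-2, 2), (-2, 2)

λ = -2: algebraic multiplicity 4 (exponent in χ_T), largest block size 2 (exponent in m_T), 2 blocks (geometric multiplicity). These force block sizes [2, 2].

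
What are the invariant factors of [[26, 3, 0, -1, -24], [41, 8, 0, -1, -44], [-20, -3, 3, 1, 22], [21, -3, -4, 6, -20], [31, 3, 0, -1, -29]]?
The Jordan structure of A has elementary divisors (x + 5), (x - 4), (x - 5)^2, (x - 5). Arranging the block sizes at each eigenvalue in decreasing order and taking row products gives the invariant factors.

Invariant factors (smallest first, each dividing the next): x - 5, (x - 5)^2(x - 4)(x + 5).

Check: the last factor (x - 5)^2(x - 4)(x + 5) is the minimal polynomial, and the product (x - 5)^3(x - 4)(x + 5) is the characteristic polynomial.

x - 5, (x - 5)^2(x - 4)(x + 5)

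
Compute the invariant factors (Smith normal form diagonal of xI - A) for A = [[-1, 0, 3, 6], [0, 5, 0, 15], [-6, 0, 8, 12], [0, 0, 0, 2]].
The Jordan structure of A has elementary divisors (x - 2), (x - 2), (x - 5), (x - 5). Arranging the block sizes at each eigenvalue in decreasing order and taking row products gives the invariant factors.

Invariant factors (smallest first, each dividing the next): (x - 5)(x - 2), (x - 5)(x - 2).

Check: the last factor (x - 5)(x - 2) is the minimal polynomial, and the product (x - 5)^2(x - 2)^2 is the characteristic polynomial.

(x - 5)(x - 2), (x - 5)(x - 2)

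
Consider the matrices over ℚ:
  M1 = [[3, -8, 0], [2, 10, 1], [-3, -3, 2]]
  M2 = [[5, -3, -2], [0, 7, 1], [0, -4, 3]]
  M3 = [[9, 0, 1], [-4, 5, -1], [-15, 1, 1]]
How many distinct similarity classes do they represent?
Characteristic polynomials: χ_{M1} = (x - 5)^3, χ_{M2} = (x - 5)^3, χ_{M3} = (x - 5)^3.

{M1, M2, M3}: invariant factors (x - 5)^3.

Matrices are similar if and only if their invariant-factor lists agree; the partition into similarity classes is {M1, M2, M3}.

1 class: {M1, M2, M3}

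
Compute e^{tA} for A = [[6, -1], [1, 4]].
A has Jordan form J = [[5, 1], [0, 5]] with A = PJP^{-1}, so e^{tA} = P e^{tJ} P^{-1}.

For a Jordan block J_k(λ), e^{tJ_k(λ)} = e^{λt} · (I + tN + t^2 N^2/2! + ... + t^{k-1} N^{k-1}/(k-1)!) where N is the nilpotent superdiagonal part.

Assembling the blocks and conjugating back gives the entries of e^{tA} as shown above.

e^{tA} = [[(t + 1)*e^{5*t}, -t*e^{5*t}], [t*e^{5*t}, (1 - t)*e^{5*t}]]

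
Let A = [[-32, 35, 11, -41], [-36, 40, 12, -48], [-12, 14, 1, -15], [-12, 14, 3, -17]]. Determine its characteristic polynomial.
χ_A(x) = (x + 2)^4

xI - A = [[x + 32, -35, -11, 41], [36, x - 40, -12, 48], [12, -14, x - 1, 15], [12, -14, -3, x + 17]].

Expanding det(xI - A) along the first row:
det(xI - A) = + (x + 32)·det([[x - 40, -12, 48], [-14, x - 1, 15], [-14, -3, x + 17]]) - (-35)·det([[36, -12, 48], [12, x - 1, 15], [12, -3, x + 17]]) + (-11)·det([[36, x - 40, 48], [12, -14, 15], [12, -14, x + 17]]) - (41)·det([[36, x - 40, -12], [12, -14, x - 1], [12, -14, -3]]).

Evaluating gives χ_A(x) = x^4 + 8x^3 + 24x^2 + 32x + 16 = (x + 2)^4.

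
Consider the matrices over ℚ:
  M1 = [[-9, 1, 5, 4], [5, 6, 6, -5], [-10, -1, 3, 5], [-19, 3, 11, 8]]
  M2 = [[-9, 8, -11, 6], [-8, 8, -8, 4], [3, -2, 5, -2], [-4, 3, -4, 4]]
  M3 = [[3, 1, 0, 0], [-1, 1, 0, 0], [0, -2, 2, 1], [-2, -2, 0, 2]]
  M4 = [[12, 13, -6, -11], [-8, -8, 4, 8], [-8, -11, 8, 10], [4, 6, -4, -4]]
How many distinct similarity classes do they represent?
Characteristic polynomials: χ_{M1} = (x - 2)^4, χ_{M2} = (x - 2)^4, χ_{M3} = (x - 2)^4, χ_{M4} = (x - 2)^4.

{M1, M2, M3, M4}: invariant factors (x - 2)^2, (x - 2)^2.

Matrices are similar if and only if their invariant-factor lists agree; the partition into similarity classes is {M1, M2, M3, M4}.

1 class: {M1, M2, M3, M4}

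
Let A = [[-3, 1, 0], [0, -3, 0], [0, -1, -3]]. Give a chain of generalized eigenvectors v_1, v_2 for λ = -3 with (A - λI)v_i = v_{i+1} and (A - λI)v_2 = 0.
We seek v_1 ∈ ker((A + 3I)^2) \ ker(A + 3I), then set v_{i+1} = (A + 3I) v_i.

One such chain is v_1 = [[0, 1, 3]]^T, v_2 = [[1, 0, -1]]^T. Check: (A + 3I) v_2 = [[0, 0, 0]]^T = 0.

v_1 = [[0, 1, 3]]^T, v_2 = [[1, 0, -1]]^T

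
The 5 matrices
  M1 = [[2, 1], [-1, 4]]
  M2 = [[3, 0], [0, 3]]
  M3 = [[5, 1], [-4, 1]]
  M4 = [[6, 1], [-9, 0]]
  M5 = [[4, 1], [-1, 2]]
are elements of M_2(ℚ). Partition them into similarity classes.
2 classes: {M1, M3, M4, M5}, {M2}

Characteristic polynomials: χ_{M1} = (x - 3)^2, χ_{M2} = (x - 3)^2, χ_{M3} = (x - 3)^2, χ_{M4} = (x - 3)^2, χ_{M5} = (x - 3)^2.

{M1, M3, M4, M5}: invariant factors (x - 3)^2.

{M2}: invariant factors x - 3, x - 3.

Matrices are similar if and only if their invariant-factor lists agree; the partition into similarity classes is {M1, M3, M4, M5}, {M2}.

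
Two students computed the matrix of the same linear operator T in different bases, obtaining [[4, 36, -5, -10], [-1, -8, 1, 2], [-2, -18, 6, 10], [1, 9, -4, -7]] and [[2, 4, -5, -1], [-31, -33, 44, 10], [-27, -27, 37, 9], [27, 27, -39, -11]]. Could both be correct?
No.

Both have characteristic polynomial (x - 1)(x + 2)^3, but the minimal polynomial of A is (x - 1)(x + 2)^3 while the minimal polynomial of B is (x - 1)(x + 2)^2. The minimal polynomial is a similarity invariant, so A and B are not similar.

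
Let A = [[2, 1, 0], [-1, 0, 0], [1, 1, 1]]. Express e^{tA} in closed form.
e^{tA} = [[(t + 1)*e^{t}, t*e^{t}, 0], [-t*e^{t}, (1 - t)*e^{t}, 0], [t*e^{t}, t*e^{t}, e^{t}]]

A has Jordan form J = [[1, 1, 0], [0, 1, 0], [0, 0, 1]] with A = PJP^{-1}, so e^{tA} = P e^{tJ} P^{-1}.

For a Jordan block J_k(λ), e^{tJ_k(λ)} = e^{λt} · (I + tN + t^2 N^2/2! + ... + t^{k-1} N^{k-1}/(k-1)!) where N is the nilpotent superdiagonal part.

Assembling the blocks and conjugating back gives the entries of e^{tA} as shown above.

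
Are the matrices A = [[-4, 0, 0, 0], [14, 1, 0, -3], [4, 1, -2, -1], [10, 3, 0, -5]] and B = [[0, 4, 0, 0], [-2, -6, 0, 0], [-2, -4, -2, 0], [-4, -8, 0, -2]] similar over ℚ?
Both have characteristic polynomial (x + 2)^3(x + 4), but the minimal polynomial of A is (x + 2)^2(x + 4) while the minimal polynomial of B is (x + 2)(x + 4). The minimal polynomial is a similarity invariant, so A and B are not similar.

No.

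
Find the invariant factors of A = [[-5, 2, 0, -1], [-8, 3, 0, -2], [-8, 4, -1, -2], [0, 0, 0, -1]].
The Jordan structure of A has elementary divisors (x + 1)^2, (x + 1), (x + 1). Arranging the block sizes at each eigenvalue in decreasing order and taking row products gives the invariant factors.

Invariant factors (smallest first, each dividing the next): x + 1, x + 1, (x + 1)^2.

Check: the last factor (x + 1)^2 is the minimal polynomial, and the product (x + 1)^4 is the characteristic polynomial.

x + 1, x + 1, (x + 1)^2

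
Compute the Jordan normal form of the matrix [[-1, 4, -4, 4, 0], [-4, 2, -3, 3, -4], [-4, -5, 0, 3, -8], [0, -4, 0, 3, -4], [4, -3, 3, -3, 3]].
J = [[-1, 0, 0, 0, 0], [0, -1, 0, 0, 0], [0, 0, 3, 1, 0], [0, 0, 0, 3, 0], [0, 0, 0, 0, 3]]

The characteristic polynomial is det(xI - A) = (x - 3)^3(x + 1)^2, so the eigenvalues are -1 (algebraic multiplicity 2), 3 (algebraic multiplicity 3).

For λ = -1: rank(A + I) = 3. The eigenspace has dimension 5 - 3 = 2, so there are 2 Jordan blocks; the rank sequence gives block sizes [1, 1].

For λ = 3: rank(A - 3I) = 3, rank((A - 3I)^2) = 2. The eigenspace has dimension 5 - 3 = 2, so there are 2 Jordan blocks; the rank sequence gives block sizes [2, 1].

Assembling the blocks gives the Jordan form J above.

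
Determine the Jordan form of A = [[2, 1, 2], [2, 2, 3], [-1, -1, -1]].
J = [[1, 1, 0], [0, 1, 1], [0, 0, 1]]

The characteristic polynomial is det(xI - A) = (x - 1)^3, so the eigenvalues are 1 (algebraic multiplicity 3).

For λ = 1: rank(A - I) = 2, rank((A - I)^2) = 1, rank((A - I)^3) = 0. The eigenspace has dimension 3 - 2 = 1, so there is 1 Jordan block; the rank sequence gives block sizes [3].

Assembling the blocks gives the Jordan form J above.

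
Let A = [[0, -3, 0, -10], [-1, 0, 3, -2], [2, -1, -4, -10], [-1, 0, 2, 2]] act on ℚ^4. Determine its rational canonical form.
R = [[0, 0, 0, -8], [1, 0, 0, -8], [0, 1, 0, -2], [0, 0, 1, -2]]

The invariant factors of A (the non-unit diagonal entries of the Smith normal form of xI - A over ℚ[x]) are (x + 2)(x^3 + 2x + 4), each dividing the next. The characteristic polynomial is their product, (x + 2)(x^3 + 2x + 4).

The rational canonical form is the block-diagonal matrix of companion matrices C(f_i):
R = [[0, 0, 0, -8], [1, 0, 0, -8], [0, 1, 0, -2], [0, 0, 1, -2]].

Note the characteristic polynomial does not split into linear factors over ℚ, so A has no Jordan form over ℚ; the rational canonical form exists over any field.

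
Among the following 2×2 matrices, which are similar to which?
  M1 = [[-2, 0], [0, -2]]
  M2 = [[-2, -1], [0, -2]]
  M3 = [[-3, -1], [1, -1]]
Characteristic polynomials: χ_{M1} = (x + 2)^2, χ_{M2} = (x + 2)^2, χ_{M3} = (x + 2)^2.

{M1}: invariant factors x + 2, x + 2.

{M2, M3}: invariant factors (x + 2)^2.

Matrices are similar if and only if their invariant-factor lists agree; the partition into similarity classes is {M1}, {M2, M3}.

2 classes: {M1}, {M2, M3}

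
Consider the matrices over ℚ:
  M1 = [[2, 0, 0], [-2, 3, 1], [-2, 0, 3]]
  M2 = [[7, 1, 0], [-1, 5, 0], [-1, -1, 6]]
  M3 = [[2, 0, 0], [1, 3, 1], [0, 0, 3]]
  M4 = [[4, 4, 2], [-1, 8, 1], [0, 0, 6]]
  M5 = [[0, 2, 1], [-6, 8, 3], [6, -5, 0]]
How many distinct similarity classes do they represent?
Characteristic polynomials: χ_{M1} = (x - 3)^2(x - 2), χ_{M2} = (x - 6)^3, χ_{M3} = (x - 3)^2(x - 2), χ_{M4} = (x - 6)^3, χ_{M5} = (x - 3)^2(x - 2).

{M1, M3, M5}: invariant factors (x - 3)^2(x - 2).

{M2, M4}: invariant factors x - 6, (x - 6)^2.

Matrices are similar if and only if their invariant-factor lists agree; the partition into similarity classes is {M1, M3, M5}, {M2, M4}.

2 classes: {M1, M3, M5}, {M2, M4}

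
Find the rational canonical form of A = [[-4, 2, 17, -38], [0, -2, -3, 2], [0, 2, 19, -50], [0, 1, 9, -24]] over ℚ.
R = [[-4, 0, 0, 0], [0, 0, 0, 16], [0, 1, 0, -8], [0, 0, 1, -7]]

The invariant factors of A (the non-unit diagonal entries of the Smith normal form of xI - A over ℚ[x]) are x + 4, (x - 1)(x + 4)^2, each dividing the next. The characteristic polynomial is their product, (x - 1)(x + 4)^3.

The rational canonical form is the block-diagonal matrix of companion matrices C(f_i):
R = [[-4, 0, 0, 0], [0, 0, 0, 16], [0, 1, 0, -8], [0, 0, 1, -7]].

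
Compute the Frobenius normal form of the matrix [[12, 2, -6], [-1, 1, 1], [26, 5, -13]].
R = [[0, 0, -4], [1, 0, 4], [0, 1, 0]]

The invariant factors of A (the non-unit diagonal entries of the Smith normal form of xI - A over ℚ[x]) are x^3 - 4x + 4, each dividing the next. The characteristic polynomial is their product, x^3 - 4x + 4.

The rational canonical form is the block-diagonal matrix of companion matrices C(f_i):
R = [[0, 0, -4], [1, 0, 4], [0, 1, 0]].

Note the characteristic polynomial does not split into linear factors over ℚ, so A has no Jordan form over ℚ; the rational canonical form exists over any field.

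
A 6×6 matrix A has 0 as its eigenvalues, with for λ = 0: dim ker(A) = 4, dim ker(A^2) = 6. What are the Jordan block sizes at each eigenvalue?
Jordan blocks: (0, 2), (0, 2), (0, 1), (0, 1)

λ = 0: successive nullity increments [4, 2] count blocks of size ≥ k; block sizes are [2, 2, 1, 1].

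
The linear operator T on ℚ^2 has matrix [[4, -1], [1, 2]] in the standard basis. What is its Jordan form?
The characteristic polynomial is det(xI - A) = (x - 3)^2, so the eigenvalues are 3 (algebraic multiplicity 2).

For λ = 3: rank(A - 3I) = 1, rank((A - 3I)^2) = 0. The eigenspace has dimension 2 - 1 = 1, so there is 1 Jordan block; the rank sequence gives block sizes [2].

Assembling the blocks gives the Jordan form J above.

J = [[3, 1], [0, 3]]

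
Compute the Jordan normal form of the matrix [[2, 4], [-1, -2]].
J = [[0, 1], [0, 0]]

The characteristic polynomial is det(xI - A) = x^2, so the eigenvalues are 0 (algebraic multiplicity 2).

For λ = 0: rank(A) = 1, rank(A^2) = 0. The eigenspace has dimension 2 - 1 = 1, so there is 1 Jordan block; the rank sequence gives block sizes [2].

Assembling the blocks gives the Jordan form J above.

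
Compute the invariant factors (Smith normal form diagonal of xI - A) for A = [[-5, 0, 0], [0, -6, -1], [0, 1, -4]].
x + 5, (x + 5)^2

The Jordan structure of A has elementary divisors (x + 5)^2, (x + 5). Arranging the block sizes at each eigenvalue in decreasing order and taking row products gives the invariant factors.

Invariant factors (smallest first, each dividing the next): x + 5, (x + 5)^2.

Check: the last factor (x + 5)^2 is the minimal polynomial, and the product (x + 5)^3 is the characteristic polynomial.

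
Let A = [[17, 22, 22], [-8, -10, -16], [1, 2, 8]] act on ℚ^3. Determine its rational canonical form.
R = [[6, 0, 0], [0, 0, -18], [0, 1, 9]]

The invariant factors of A (the non-unit diagonal entries of the Smith normal form of xI - A over ℚ[x]) are x - 6, (x - 6)(x - 3), each dividing the next. The characteristic polynomial is their product, (x - 6)^2(x - 3).

The rational canonical form is the block-diagonal matrix of companion matrices C(f_i):
R = [[6, 0, 0], [0, 0, -18], [0, 1, 9]].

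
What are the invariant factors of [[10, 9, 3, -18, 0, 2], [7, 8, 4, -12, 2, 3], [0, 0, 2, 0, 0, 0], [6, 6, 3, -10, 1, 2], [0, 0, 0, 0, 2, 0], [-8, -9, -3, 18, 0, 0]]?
The Jordan structure of A has elementary divisors (x - 2)^3, (x - 2)^2, (x - 2). Arranging the block sizes at each eigenvalue in decreasing order and taking row products gives the invariant factors.

Invariant factors (smallest first, each dividing the next): x - 2, (x - 2)^2, (x - 2)^3.

Check: the last factor (x - 2)^3 is the minimal polynomial, and the product (x - 2)^6 is the characteristic polynomial.

x - 2, (x - 2)^2, (x - 2)^3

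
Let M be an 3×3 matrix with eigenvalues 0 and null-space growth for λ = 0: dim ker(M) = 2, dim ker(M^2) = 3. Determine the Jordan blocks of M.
Jordan blocks: (0, 2), (0, 1)

λ = 0: successive nullity increments [2, 1] count blocks of size ≥ k; block sizes are [2, 1].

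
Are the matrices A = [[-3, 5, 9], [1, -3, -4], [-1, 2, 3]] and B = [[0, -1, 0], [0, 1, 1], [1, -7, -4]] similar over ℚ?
Two matrices over a field are similar if and only if they have the same invariant factors.

Both A and B have characteristic polynomial (x + 1)^3 and minimal polynomial (x + 1)^3. Computing further, both have invariant factors (x + 1)^3. Hence A and B are similar.

Yes.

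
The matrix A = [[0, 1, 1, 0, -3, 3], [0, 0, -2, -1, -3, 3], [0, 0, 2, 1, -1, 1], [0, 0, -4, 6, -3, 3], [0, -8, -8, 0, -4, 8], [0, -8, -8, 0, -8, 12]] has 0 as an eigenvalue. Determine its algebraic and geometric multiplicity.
algebraic multiplicity 2, geometric multiplicity 1

The characteristic polynomial is x^2(x - 4)^4, so the factor x appears with exponent 2: the algebraic multiplicity is 2.

rank(A) = 5, so the eigenspace has dimension 6 - 5 = 1: the geometric multiplicity is 1.

Since 1 < 2, A is not diagonalizable.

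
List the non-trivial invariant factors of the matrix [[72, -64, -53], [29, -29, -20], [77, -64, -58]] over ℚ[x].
The Jordan structure of A has elementary divisors (x + 5)^3. Arranging the block sizes at each eigenvalue in decreasing order and taking row products gives the invariant factors.

Invariant factors (smallest first, each dividing the next): (x + 5)^3.

Check: the last factor (x + 5)^3 is the minimal polynomial, and the product (x + 5)^3 is the characteristic polynomial.

(x + 5)^3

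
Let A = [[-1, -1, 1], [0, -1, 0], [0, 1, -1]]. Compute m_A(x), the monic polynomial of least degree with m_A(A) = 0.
The characteristic polynomial factors as (x + 1)^3. The minimal polynomial is ∏(x - λ)^{k_λ} where k_λ is the size of the largest Jordan block at λ.

For λ = -1: rank(A + I) = 2, and the largest Jordan block has size 3 (the smallest k with rank((A + I)^k) = rank((A + I)^(k+1))).

So m_A(x) = (x + 1)^3.

m_A(x) = (x + 1)^3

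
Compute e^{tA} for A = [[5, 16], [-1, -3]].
e^{tA} = [[(4*t + 1)*e^{t}, 16*t*e^{t}], [-t*e^{t}, (1 - 4*t)*e^{t}]]

A has Jordan form J = [[1, 1], [0, 1]] with A = PJP^{-1}, so e^{tA} = P e^{tJ} P^{-1}.

For a Jordan block J_k(λ), e^{tJ_k(λ)} = e^{λt} · (I + tN + t^2 N^2/2! + ... + t^{k-1} N^{k-1}/(k-1)!) where N is the nilpotent superdiagonal part.

Assembling the blocks and conjugating back gives the entries of e^{tA} as shown above.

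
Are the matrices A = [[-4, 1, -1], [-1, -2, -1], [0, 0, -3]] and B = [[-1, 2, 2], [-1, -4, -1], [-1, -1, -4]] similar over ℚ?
Two matrices over a field are similar if and only if they have the same invariant factors.

Both A and B have characteristic polynomial (x + 3)^3 and minimal polynomial (x + 3)^2. Computing further, both have invariant factors x + 3, (x + 3)^2. Hence A and B are similar.

Yes.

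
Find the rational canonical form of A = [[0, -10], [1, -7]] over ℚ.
The invariant factors of A (the non-unit diagonal entries of the Smith normal form of xI - A over ℚ[x]) are (x + 2)(x + 5), each dividing the next. The characteristic polynomial is their product, (x + 2)(x + 5).

The rational canonical form is the block-diagonal matrix of companion matrices C(f_i):
R = [[0, -10], [1, -7]].

R = [[0, -10], [1, -7]]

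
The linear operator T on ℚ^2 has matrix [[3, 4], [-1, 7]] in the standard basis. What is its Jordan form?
The characteristic polynomial is det(xI - A) = (x - 5)^2, so the eigenvalues are 5 (algebraic multiplicity 2).

For λ = 5: rank(A - 5I) = 1, rank((A - 5I)^2) = 0. The eigenspace has dimension 2 - 1 = 1, so there is 1 Jordan block; the rank sequence gives block sizes [2].

Assembling the blocks gives the Jordan form J above.

J = [[5, 1], [0, 5]]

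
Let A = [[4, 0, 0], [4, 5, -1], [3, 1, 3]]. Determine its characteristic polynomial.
χ_A(x) = (x - 4)^3

xI - A = [[x - 4, 0, 0], [-4, x - 5, 1], [-3, -1, x - 3]].

Expanding det(xI - A) along the first row:
det(xI - A) = + (x - 4)·det([[x - 5, 1], [-1, x - 3]]) - (0)·det([[-4, 1], [-3, x - 3]]) + (0)·det([[-4, x - 5], [-3, -1]]).

Evaluating gives χ_A(x) = x^3 - 12x^2 + 48x - 64 = (x - 4)^3.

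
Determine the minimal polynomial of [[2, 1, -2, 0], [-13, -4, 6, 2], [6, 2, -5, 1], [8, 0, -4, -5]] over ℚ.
m_A(x) = (x + 3)^2

The characteristic polynomial factors as (x + 3)^4. The minimal polynomial is ∏(x - λ)^{k_λ} where k_λ is the size of the largest Jordan block at λ.

For λ = -3: rank(A + 3I) = 2, and the largest Jordan block has size 2 (the smallest k with rank((A + 3I)^k) = rank((A + 3I)^(k+1))).

So m_A(x) = (x + 3)^2.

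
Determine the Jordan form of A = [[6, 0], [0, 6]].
The characteristic polynomial is det(xI - A) = (x - 6)^2, so the eigenvalues are 6 (algebraic multiplicity 2).

For λ = 6: rank(A - 6I) = 0. The eigenspace has dimension 2 - 0 = 2, so there are 2 Jordan blocks; the rank sequence gives block sizes [1, 1].

Assembling the blocks gives the Jordan form J above.

J = [[6, 0], [0, 6]]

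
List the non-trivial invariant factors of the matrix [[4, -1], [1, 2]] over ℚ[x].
The Jordan structure of A has elementary divisors (x - 3)^2. Arranging the block sizes at each eigenvalue in decreasing order and taking row products gives the invariant factors.

Invariant factors (smallest first, each dividing the next): (x - 3)^2.

Check: the last factor (x - 3)^2 is the minimal polynomial, and the product (x - 3)^2 is the characteristic polynomial.

(x - 3)^2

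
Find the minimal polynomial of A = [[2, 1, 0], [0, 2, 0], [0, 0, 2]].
The characteristic polynomial factors as (x - 2)^3. The minimal polynomial is ∏(x - λ)^{k_λ} where k_λ is the size of the largest Jordan block at λ.

For λ = 2: rank(A - 2I) = 1, and the largest Jordan block has size 2 (the smallest k with rank((A - 2I)^k) = rank((A - 2I)^(k+1))).

So m_A(x) = (x - 2)^2.

m_A(x) = (x - 2)^2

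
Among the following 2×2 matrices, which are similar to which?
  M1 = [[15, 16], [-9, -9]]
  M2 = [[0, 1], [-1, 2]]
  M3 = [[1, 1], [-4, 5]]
Characteristic polynomials: χ_{M1} = (x - 3)^2, χ_{M2} = (x - 1)^2, χ_{M3} = (x - 3)^2.

{M1, M3}: invariant factors (x - 3)^2.

{M2}: invariant factors (x - 1)^2.

Matrices are similar if and only if their invariant-factor lists agree; the partition into similarity classes is {M1, M3}, {M2}.

2 classes: {M1, M3}, {M2}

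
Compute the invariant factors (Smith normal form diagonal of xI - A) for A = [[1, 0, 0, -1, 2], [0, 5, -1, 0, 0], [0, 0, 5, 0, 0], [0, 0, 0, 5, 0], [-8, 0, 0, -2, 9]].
x - 5, (x - 5)^2, (x - 5)^2

The Jordan structure of A has elementary divisors (x - 5)^2, (x - 5)^2, (x - 5). Arranging the block sizes at each eigenvalue in decreasing order and taking row products gives the invariant factors.

Invariant factors (smallest first, each dividing the next): x - 5, (x - 5)^2, (x - 5)^2.

Check: the last factor (x - 5)^2 is the minimal polynomial, and the product (x - 5)^5 is the characteristic polynomial.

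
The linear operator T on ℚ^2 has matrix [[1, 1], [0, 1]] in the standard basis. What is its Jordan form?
The characteristic polynomial is det(xI - A) = (x - 1)^2, so the eigenvalues are 1 (algebraic multiplicity 2).

For λ = 1: rank(A - I) = 1, rank((A - I)^2) = 0. The eigenspace has dimension 2 - 1 = 1, so there is 1 Jordan block; the rank sequence gives block sizes [2].

Assembling the blocks gives the Jordan form J above.

J = [[1, 1], [0, 1]]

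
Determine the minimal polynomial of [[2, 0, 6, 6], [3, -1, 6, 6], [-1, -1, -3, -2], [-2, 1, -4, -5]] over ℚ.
m_A(x) = (x + 1)^2(x + 4)

The characteristic polynomial factors as (x + 1)^3(x + 4). The minimal polynomial is ∏(x - λ)^{k_λ} where k_λ is the size of the largest Jordan block at λ.

For λ = -4: rank(A + 4I) = 3, and the largest Jordan block has size 1 (the smallest k with rank((A + 4I)^k) = rank((A + 4I)^(k+1))).
For λ = -1: rank(A + I) = 2, and the largest Jordan block has size 2 (the smallest k with rank((A + I)^k) = rank((A + I)^(k+1))).

So m_A(x) = (x + 1)^2(x + 4).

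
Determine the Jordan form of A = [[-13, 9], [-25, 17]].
J = [[2, 1], [0, 2]]

The characteristic polynomial is det(xI - A) = (x - 2)^2, so the eigenvalues are 2 (algebraic multiplicity 2).

For λ = 2: rank(A - 2I) = 1, rank((A - 2I)^2) = 0. The eigenspace has dimension 2 - 1 = 1, so there is 1 Jordan block; the rank sequence gives block sizes [2].

Assembling the blocks gives the Jordan form J above.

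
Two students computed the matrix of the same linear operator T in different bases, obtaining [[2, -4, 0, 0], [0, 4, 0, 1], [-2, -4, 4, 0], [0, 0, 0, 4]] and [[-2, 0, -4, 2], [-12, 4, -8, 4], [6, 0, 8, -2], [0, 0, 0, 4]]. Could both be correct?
Both have characteristic polynomial (x - 4)^3(x - 2), but the minimal polynomial of A is (x - 4)^2(x - 2) while the minimal polynomial of B is (x - 4)(x - 2). The minimal polynomial is a similarity invariant, so A and B are not similar.

No.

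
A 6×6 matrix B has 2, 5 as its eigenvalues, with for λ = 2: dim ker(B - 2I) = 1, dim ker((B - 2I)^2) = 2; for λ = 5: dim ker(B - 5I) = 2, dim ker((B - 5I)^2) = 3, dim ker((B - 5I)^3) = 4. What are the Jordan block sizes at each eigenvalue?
λ = 2: successive nullity increments [1, 1] count blocks of size ≥ k; block sizes are [2].
λ = 5: successive nullity increments [2, 1, 1] count blocks of size ≥ k; block sizes are [3, 1].

Jordan blocks: (2, 2), (5, 3), (5, 1)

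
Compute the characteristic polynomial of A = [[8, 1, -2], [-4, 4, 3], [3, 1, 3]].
xI - A = [[x - 8, -1, 2], [4, x - 4, -3], [-3, -1, x - 3]].

Expanding det(xI - A) along the first row:
det(xI - A) = + (x - 8)·det([[x - 4, -3], [-1, x - 3]]) - (-1)·det([[4, -3], [-3, x - 3]]) + (2)·det([[4, x - 4], [-3, -1]]).

Evaluating gives χ_A(x) = x^3 - 15x^2 + 75x - 125 = (x - 5)^3.

χ_A(x) = (x - 5)^3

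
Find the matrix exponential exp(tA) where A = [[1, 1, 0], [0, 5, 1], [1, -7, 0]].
e^{tA} = [[(t^2/2 - t + 1)*e^{2*t}, t*(t + 1)*e^{2*t}, t^2*e^{2*t}/2], [t^2*e^{2*t}/2, (t^2 + 3*t + 1)*e^{2*t}, t*(t + 2)*e^{2*t}/2], [t*(2 - 3*t)*e^{2*t}/2, t*(-3*t - 7)*e^{2*t}, (-3*t^2 - 4*t + 2)*e^{2*t}/2]]

A has Jordan form J = [[2, 1, 0], [0, 2, 1], [0, 0, 2]] with A = PJP^{-1}, so e^{tA} = P e^{tJ} P^{-1}.

For a Jordan block J_k(λ), e^{tJ_k(λ)} = e^{λt} · (I + tN + t^2 N^2/2! + ... + t^{k-1} N^{k-1}/(k-1)!) where N is the nilpotent superdiagonal part.

Assembling the blocks and conjugating back gives the entries of e^{tA} as shown above.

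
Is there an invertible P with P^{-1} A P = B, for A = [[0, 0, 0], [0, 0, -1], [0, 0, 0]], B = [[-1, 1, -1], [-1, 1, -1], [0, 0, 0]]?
Two matrices over a field are similar if and only if they have the same invariant factors.

Both A and B have characteristic polynomial x^3 and minimal polynomial x^2. Computing further, both have invariant factors x, x^2. Hence A and B are similar.

Yes.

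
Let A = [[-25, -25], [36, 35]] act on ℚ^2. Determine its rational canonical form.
R = [[0, -25], [1, 10]]

The invariant factors of A (the non-unit diagonal entries of the Smith normal form of xI - A over ℚ[x]) are (x - 5)^2, each dividing the next. The characteristic polynomial is their product, (x - 5)^2.

The rational canonical form is the block-diagonal matrix of companion matrices C(f_i):
R = [[0, -25], [1, 10]].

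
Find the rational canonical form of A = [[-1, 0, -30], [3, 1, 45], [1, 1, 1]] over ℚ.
The invariant factors of A (the non-unit diagonal entries of the Smith normal form of xI - A over ℚ[x]) are (x - 4)(x - 1)(x + 4), each dividing the next. The characteristic polynomial is their product, (x - 4)(x - 1)(x + 4).

The rational canonical form is the block-diagonal matrix of companion matrices C(f_i):
R = [[0, 0, -16], [1, 0, 16], [0, 1, 1]].

R = [[0, 0, -16], [1, 0, 16], [0, 1, 1]]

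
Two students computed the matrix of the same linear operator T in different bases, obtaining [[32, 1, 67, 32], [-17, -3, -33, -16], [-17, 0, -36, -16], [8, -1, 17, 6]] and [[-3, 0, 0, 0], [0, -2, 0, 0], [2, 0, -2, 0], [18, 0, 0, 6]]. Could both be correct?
Both have characteristic polynomial (x - 6)(x + 2)^2(x + 3), but the minimal polynomial of A is (x - 6)(x + 2)^2(x + 3) while the minimal polynomial of B is (x - 6)(x + 2)(x + 3). The minimal polynomial is a similarity invariant, so A and B are not similar.

No.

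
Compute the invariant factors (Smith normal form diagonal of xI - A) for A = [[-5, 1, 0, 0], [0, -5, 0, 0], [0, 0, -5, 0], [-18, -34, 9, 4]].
The Jordan structure of A has elementary divisors (x + 5)^2, (x + 5), (x - 4). Arranging the block sizes at each eigenvalue in decreasing order and taking row products gives the invariant factors.

Invariant factors (smallest first, each dividing the next): x + 5, (x - 4)(x + 5)^2.

Check: the last factor (x - 4)(x + 5)^2 is the minimal polynomial, and the product (x - 4)(x + 5)^3 is the characteristic polynomial.

x + 5, (x - 4)(x + 5)^2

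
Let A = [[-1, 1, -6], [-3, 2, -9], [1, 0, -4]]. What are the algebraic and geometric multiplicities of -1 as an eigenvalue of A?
algebraic multiplicity 3, geometric multiplicity 1

The characteristic polynomial is (x + 1)^3, so the factor x + 1 appears with exponent 3: the algebraic multiplicity is 3.

rank(A + I) = 2, so the eigenspace has dimension 3 - 2 = 1: the geometric multiplicity is 1.

Since 1 < 3, A is not diagonalizable.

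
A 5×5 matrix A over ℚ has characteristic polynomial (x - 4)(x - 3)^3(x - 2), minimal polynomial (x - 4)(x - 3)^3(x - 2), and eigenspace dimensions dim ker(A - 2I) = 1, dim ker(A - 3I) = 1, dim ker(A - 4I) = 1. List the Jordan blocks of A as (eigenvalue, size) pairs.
λ = 2: algebraic multiplicity 1 (exponent in χ_A), largest block size 1 (exponent in m_A), 1 block (geometric multiplicity). This forces block sizes [1].
λ = 3: algebraic multiplicity 3 (exponent in χ_A), largest block size 3 (exponent in m_A), 1 block (geometric multiplicity). This forces block sizes [3].
λ = 4: algebraic multiplicity 1 (exponent in χ_A), largest block size 1 (exponent in m_A), 1 block (geometric multiplicity). This forces block sizes [1].

Jordan blocks: (2, 1), (3, 3), (4, 1)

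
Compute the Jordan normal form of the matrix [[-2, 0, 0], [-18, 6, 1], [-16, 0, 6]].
The characteristic polynomial is det(xI - A) = (x - 6)^2(x + 2), so the eigenvalues are -2 (algebraic multiplicity 1), 6 (algebraic multiplicity 2).

For λ = -2: algebraic multiplicity 1 gives one 1×1 block.

For λ = 6: rank(A - 6I) = 2, rank((A - 6I)^2) = 1. The eigenspace has dimension 3 - 2 = 1, so there is 1 Jordan block; the rank sequence gives block sizes [2].

Assembling the blocks gives the Jordan form J above.

J = [[-2, 0, 0], [0, 6, 1], [0, 0, 6]]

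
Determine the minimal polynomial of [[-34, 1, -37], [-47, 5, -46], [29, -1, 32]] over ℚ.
m_A(x) = (x - 4)^2(x + 5)

The characteristic polynomial factors as (x - 4)^2(x + 5). The minimal polynomial is ∏(x - λ)^{k_λ} where k_λ is the size of the largest Jordan block at λ.

For λ = -5: rank(A + 5I) = 2, and the largest Jordan block has size 1 (the smallest k with rank((A + 5I)^k) = rank((A + 5I)^(k+1))).
For λ = 4: rank(A - 4I) = 2, and the largest Jordan block has size 2 (the smallest k with rank((A - 4I)^k) = rank((A - 4I)^(k+1))).

So m_A(x) = (x - 4)^2(x + 5).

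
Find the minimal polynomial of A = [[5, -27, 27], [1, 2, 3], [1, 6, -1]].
The characteristic polynomial factors as (x - 5)^2(x + 4). The minimal polynomial is ∏(x - λ)^{k_λ} where k_λ is the size of the largest Jordan block at λ.

For λ = -4: rank(A + 4I) = 2, and the largest Jordan block has size 1 (the smallest k with rank((A + 4I)^k) = rank((A + 4I)^(k+1))).
For λ = 5: rank(A - 5I) = 2, and the largest Jordan block has size 2 (the smallest k with rank((A - 5I)^k) = rank((A - 5I)^(k+1))).

So m_A(x) = (x - 5)^2(x + 4).

m_A(x) = (x - 5)^2(x + 4)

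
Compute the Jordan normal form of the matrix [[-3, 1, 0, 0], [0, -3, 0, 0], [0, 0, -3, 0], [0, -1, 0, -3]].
The characteristic polynomial is det(xI - A) = (x + 3)^4, so the eigenvalues are -3 (algebraic multiplicity 4).

For λ = -3: rank(A + 3I) = 1, rank((A + 3I)^2) = 0. The eigenspace has dimension 4 - 1 = 3, so there are 3 Jordan blocks; the rank sequence gives block sizes [2, 1, 1].

Assembling the blocks gives the Jordan form J above.

J = [[-3, 1, 0, 0], [0, -3, 0, 0], [0, 0, -3, 0], [0, 0, 0, -3]]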